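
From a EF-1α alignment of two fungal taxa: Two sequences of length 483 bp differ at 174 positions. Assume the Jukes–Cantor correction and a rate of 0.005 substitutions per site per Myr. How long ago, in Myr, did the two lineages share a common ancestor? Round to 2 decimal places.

49.09

p = 174/483 ≈ 0.360248.
d = −(3/4) ln(1 − 4p/3) = −0.75 ln(1 − 0.480331) = −0.75 ln(0.519669)
  = −0.75 × (-0.654563) = 0.490922 substitutions/site.
Under a molecular clock d = 2μt, so t = d/(2μ) = 0.490922 / (2 × 0.005) = 49.09 Myr.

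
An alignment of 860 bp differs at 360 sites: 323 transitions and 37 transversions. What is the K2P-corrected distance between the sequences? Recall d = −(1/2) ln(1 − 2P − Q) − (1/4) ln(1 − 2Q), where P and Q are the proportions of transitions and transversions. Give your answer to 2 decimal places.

0.81

P = 323/860 ≈ 0.375581 and Q = 37/860 ≈ 0.043023.
Under the Kimura two-parameter model, d = −½ ln(1 − 2P − Q) − ¼ ln(1 − 2Q).
1 − 2P − Q = 0.205815, giving −½ ln(0.205815) = 0.790389.
1 − 2Q = 0.913954, giving −¼ ln(0.913954) = 0.022494.
d = 0.790389 + 0.022494 = 0.812883.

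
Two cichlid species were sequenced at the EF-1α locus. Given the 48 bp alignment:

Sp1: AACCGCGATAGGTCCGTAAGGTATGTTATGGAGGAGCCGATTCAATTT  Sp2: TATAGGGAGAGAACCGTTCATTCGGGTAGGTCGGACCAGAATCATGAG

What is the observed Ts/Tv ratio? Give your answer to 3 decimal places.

0.143

Transitions are A↔G and C↔T; transversions are all other mismatches.
Transitions: 3. Transversions: 21.
R = 3/21 = 0.142857… ≈ 0.143 (to 3 d.p.).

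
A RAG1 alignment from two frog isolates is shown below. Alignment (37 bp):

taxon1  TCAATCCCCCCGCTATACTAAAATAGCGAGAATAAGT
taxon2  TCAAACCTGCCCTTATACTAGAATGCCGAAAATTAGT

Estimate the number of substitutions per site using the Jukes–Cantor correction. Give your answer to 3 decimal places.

0.335

The sequences differ at 10 of 37 sites (5, 8, 9, 12, 13, 21, 25, 26, 30, 34), so p = 10/37 ≈ 0.27027.
d = −(3/4) ln(1 − 4p/3) = −0.75 ln(1 − 0.36036) = −0.75 ln(0.63964)
  = −0.75 × (-0.446850) = 0.335138 substitutions/site.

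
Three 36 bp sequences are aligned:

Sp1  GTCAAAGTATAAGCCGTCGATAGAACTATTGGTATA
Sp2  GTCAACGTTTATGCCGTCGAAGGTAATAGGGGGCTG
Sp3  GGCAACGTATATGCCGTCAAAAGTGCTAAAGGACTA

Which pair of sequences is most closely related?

Sp2 and Sp3

Sp1–Sp2: 12/36 differ, p = 0.333, d = 0.441.
Sp1–Sp3: 11/36 differ, p = 0.306, d = 0.392.
Sp2–Sp3: 10/36 differ, p = 0.278, d = 0.347.
The smallest distance is between Sp2 and Sp3.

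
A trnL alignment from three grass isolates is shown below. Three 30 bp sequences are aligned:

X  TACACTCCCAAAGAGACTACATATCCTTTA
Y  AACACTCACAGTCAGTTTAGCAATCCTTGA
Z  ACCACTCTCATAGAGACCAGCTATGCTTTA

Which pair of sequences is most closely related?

X and Z

X–Y: 11/30 differ, p = 0.367, d = 0.503.
X–Z: 8/30 differ, p = 0.267, d = 0.330.
Y–Z: 11/30 differ, p = 0.367, d = 0.503.
The smallest distance is between X and Z.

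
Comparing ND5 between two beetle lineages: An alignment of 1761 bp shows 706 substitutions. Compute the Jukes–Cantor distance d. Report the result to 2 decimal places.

p = 706/1761 ≈ 0.400909.
d = −(3/4) ln(1 − 4p/3) = −0.75 ln(1 − 0.534545) = −0.75 ln(0.465455)
  = −0.75 × (-0.764740) = 0.573555 substitutions/site.

0.57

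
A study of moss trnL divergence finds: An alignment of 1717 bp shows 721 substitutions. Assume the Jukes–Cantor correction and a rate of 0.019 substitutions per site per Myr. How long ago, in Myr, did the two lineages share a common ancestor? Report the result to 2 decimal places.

p = 721/1717 ≈ 0.419918.
d = −(3/4) ln(1 − 4p/3) = −0.75 ln(1 − 0.559891) = −0.75 ln(0.440109)
  = −0.75 × (-0.820733) = 0.615550 substitutions/site.
Under a molecular clock d = 2μt, so t = d/(2μ) = 0.615550 / (2 × 0.019) = 16.20 Myr.

16.20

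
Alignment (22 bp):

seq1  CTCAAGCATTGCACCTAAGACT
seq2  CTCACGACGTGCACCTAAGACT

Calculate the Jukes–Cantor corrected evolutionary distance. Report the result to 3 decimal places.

0.208

The sequences differ at 4 of 22 sites (5, 7, 8, 9), so p = 4/22 ≈ 0.181818.
d = −(3/4) ln(1 − 4p/3) = −0.75 ln(1 − 0.242424) = −0.75 ln(0.757576)
  = −0.75 × (-0.277631) = 0.208223 substitutions/site.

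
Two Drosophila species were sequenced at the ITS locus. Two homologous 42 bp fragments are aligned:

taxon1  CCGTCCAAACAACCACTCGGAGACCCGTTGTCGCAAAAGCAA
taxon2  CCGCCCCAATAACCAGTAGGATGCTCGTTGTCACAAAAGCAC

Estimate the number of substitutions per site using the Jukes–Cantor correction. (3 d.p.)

0.286

The sequences differ at 10 of 42 sites (4, 7, 10, 16, 18, 22, 23, 25, 33, 42), so p = 10/42 ≈ 0.238095.
d = −(3/4) ln(1 − 4p/3) = −0.75 ln(1 − 0.31746) = −0.75 ln(0.68254)
  = −0.75 × (-0.381934) = 0.286451 substitutions/site.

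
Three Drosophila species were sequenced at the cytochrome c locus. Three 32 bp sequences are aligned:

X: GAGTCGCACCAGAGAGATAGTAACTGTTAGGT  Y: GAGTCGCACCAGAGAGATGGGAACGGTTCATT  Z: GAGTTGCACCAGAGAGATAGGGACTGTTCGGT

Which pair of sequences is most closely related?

X and Z

X–Y: 6/32 differ, p = 0.188, d = 0.216.
X–Z: 4/32 differ, p = 0.125, d = 0.137.
Y–Z: 6/32 differ, p = 0.188, d = 0.216.
The smallest distance is between X and Z.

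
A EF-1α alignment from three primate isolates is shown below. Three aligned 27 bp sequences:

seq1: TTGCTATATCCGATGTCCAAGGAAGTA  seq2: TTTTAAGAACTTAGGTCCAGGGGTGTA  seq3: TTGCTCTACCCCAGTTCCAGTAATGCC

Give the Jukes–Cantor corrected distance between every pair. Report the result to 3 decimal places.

d(seq1,seq2) = 0.588, d(seq1,seq3) = 0.588, d(seq2,seq3) = 0.882

seq1–seq2: 11/27 sites differ → p ≈ 0.407407, d = −0.75 ln(1 − 0.543209) = 0.587647 ≈ 0.588.
seq1–seq3: 11/27 sites differ → p ≈ 0.407407, d = −0.75 ln(1 − 0.543209) = 0.587647 ≈ 0.588.
seq2–seq3: 14/27 sites differ → p ≈ 0.518519, d = −0.75 ln(1 − 0.691359) = 0.881682 ≈ 0.882.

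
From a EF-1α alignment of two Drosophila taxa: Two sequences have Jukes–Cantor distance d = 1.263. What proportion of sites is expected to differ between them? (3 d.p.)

0.611

p = (3/4)(1 − e^(−4d/3)) = 0.75 × (1 − e^(-1.684)) = 0.75 × (1 − 0.185630) = 0.610778.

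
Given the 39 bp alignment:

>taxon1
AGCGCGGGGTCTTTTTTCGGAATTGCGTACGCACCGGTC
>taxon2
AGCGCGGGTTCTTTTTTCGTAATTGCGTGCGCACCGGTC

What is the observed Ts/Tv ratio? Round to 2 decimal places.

0.50

Transitions are A↔G and C↔T; transversions are all other mismatches.
Transitions: 1. Transversions: 2.
R = 1/2 = 0.50.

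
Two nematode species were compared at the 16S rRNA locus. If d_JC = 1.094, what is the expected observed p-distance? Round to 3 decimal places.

0.576

p = (3/4)(1 − e^(−4d/3)) = 0.75 × (1 − e^(-1.458667)) = 0.75 × (1 − 0.232546) = 0.575591.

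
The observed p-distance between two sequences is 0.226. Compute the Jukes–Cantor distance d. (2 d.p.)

d = −(3/4) ln(1 − 4p/3) = −0.75 ln(1 − 0.301333) = −0.75 ln(0.698667)
  = −0.75 × (-0.358581) = 0.268936 substitutions/site.

0.27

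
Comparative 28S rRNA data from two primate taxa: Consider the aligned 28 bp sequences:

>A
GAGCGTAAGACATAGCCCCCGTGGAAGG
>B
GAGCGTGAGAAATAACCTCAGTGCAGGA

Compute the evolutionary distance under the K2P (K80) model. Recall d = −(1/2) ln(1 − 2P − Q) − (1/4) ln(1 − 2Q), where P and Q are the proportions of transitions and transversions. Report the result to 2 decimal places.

Of 28 sites, 5 differences are transitions and 3 are transversions, so P = 5/28 ≈ 0.178571 and Q = 3/28 ≈ 0.107143.
Under the Kimura two-parameter model, d = −½ ln(1 − 2P − Q) − ¼ ln(1 − 2Q).
1 − 2P − Q = 0.535715, giving −½ ln(0.535715) = 0.312076.
1 − 2Q = 0.785714, giving −¼ ln(0.785714) = 0.060291.
d = 0.312076 + 0.060291 = 0.372367.

0.37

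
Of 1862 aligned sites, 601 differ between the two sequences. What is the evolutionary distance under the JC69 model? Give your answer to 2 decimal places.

p = 601/1862 ≈ 0.322771.
d = −(3/4) ln(1 − 4p/3) = −0.75 ln(1 − 0.430361) = −0.75 ln(0.569639)
  = −0.75 × (-0.562752) = 0.422064 substitutions/site.

0.42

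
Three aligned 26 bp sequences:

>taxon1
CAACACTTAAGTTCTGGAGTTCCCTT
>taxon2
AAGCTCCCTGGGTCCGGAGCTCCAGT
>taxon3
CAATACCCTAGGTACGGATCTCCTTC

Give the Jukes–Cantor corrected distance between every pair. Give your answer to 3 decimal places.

taxon1–taxon2: 12/26 sites differ → p ≈ 0.461538, d = −0.75 ln(1 − 0.615384) = 0.716632 ≈ 0.717.
taxon1–taxon3: 11/26 sites differ → p ≈ 0.423077, d = −0.75 ln(1 − 0.564103) = 0.622762 ≈ 0.623.
taxon2–taxon3: 10/26 sites differ → p ≈ 0.384615, d = −0.75 ln(1 − 0.51282) = 0.539341 ≈ 0.539.

d(taxon1,taxon2) = 0.717, d(taxon1,taxon3) = 0.623, d(taxon2,taxon3) = 0.539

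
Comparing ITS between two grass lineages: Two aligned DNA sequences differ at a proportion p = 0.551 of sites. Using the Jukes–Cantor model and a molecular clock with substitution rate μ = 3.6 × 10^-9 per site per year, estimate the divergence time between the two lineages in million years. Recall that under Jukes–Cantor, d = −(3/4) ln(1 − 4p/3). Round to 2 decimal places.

d = −(3/4) ln(1 − 4p/3) = −0.75 ln(1 − 0.734667) = −0.75 ln(0.265333)
  = −0.75 × (-1.326770) = 0.995078 substitutions/site.
Under a molecular clock d = 2μt, so t = d/(2μ) = 0.995078 / (2 × 3.6 × 10^-9) = 138.21 million years.

138.21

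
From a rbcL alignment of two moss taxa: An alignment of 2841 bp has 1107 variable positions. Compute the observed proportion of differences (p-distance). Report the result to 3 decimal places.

0.390

p = 1107/2841 = 0.389651… ≈ 0.390 (to 3 d.p.).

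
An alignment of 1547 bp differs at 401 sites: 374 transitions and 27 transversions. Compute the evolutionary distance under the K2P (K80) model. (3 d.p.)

P = 374/1547 ≈ 0.241758 and Q = 27/1547 ≈ 0.017453.
Under the Kimura two-parameter model, d = −½ ln(1 − 2P − Q) − ¼ ln(1 − 2Q).
1 − 2P − Q = 0.499031, giving −½ ln(0.499031) = 0.347544.
1 − 2Q = 0.965094, giving −¼ ln(0.965094) = 0.008882.
d = 0.347544 + 0.008882 = 0.356426.

0.356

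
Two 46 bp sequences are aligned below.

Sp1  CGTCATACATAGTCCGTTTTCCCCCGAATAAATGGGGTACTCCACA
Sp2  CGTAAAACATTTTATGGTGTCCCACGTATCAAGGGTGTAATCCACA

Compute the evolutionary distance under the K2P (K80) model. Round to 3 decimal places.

0.406

Of 46 sites, 1 differences are transitions and 13 are transversions, so P = 1/46 ≈ 0.021739 and Q = 13/46 ≈ 0.282609.
Under the Kimura two-parameter model, d = −½ ln(1 − 2P − Q) − ¼ ln(1 − 2Q).
1 − 2P − Q = 0.673913, giving −½ ln(0.673913) = 0.197327.
1 − 2Q = 0.434782, giving −¼ ln(0.434782) = 0.208228.
d = 0.197327 + 0.208228 = 0.405555.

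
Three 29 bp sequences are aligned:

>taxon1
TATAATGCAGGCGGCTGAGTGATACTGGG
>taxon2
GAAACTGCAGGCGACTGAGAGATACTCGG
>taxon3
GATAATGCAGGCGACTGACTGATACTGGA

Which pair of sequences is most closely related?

taxon1–taxon2: 6/29 differ, p = 0.207, d = 0.242.
taxon1–taxon3: 4/29 differ, p = 0.138, d = 0.152.
taxon2–taxon3: 6/29 differ, p = 0.207, d = 0.242.
The smallest distance is between taxon1 and taxon3.

taxon1 and taxon3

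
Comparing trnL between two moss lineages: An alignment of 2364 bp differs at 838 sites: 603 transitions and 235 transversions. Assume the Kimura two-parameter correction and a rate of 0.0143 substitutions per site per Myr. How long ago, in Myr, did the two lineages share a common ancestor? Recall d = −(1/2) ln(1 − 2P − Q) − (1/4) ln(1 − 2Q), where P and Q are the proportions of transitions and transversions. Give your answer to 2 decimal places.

P = 603/2364 ≈ 0.255076 and Q = 235/2364 ≈ 0.099408.
Under the Kimura two-parameter model, d = −½ ln(1 − 2P − Q) − ¼ ln(1 − 2Q).
1 − 2P − Q = 0.39044, giving −½ ln(0.39044) = 0.470240.
1 − 2Q = 0.801184, giving −¼ ln(0.801184) = 0.055416.
d = 0.470240 + 0.055416 = 0.525656.
Under a molecular clock d = 2μt, so t = d/(2μ) = 0.525656 / (2 × 0.0143) = 18.38 Myr.

18.38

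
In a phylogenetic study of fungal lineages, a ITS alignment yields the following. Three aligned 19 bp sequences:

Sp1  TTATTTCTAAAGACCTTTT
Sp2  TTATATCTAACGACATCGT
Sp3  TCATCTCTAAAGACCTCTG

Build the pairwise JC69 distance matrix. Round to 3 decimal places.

d(Sp1,Sp2) = 0.324, d(Sp1,Sp3) = 0.247, d(Sp2,Sp3) = 0.410

Sp1–Sp2: 5/19 sites differ → p ≈ 0.263158, d = −0.75 ln(1 − 0.350877) = 0.324100 ≈ 0.324.
Sp1–Sp3: 4/19 sites differ → p ≈ 0.210526, d = −0.75 ln(1 − 0.280701) = 0.247109 ≈ 0.247.
Sp2–Sp3: 6/19 sites differ → p ≈ 0.315789, d = −0.75 ln(1 − 0.421052) = 0.409907 ≈ 0.410.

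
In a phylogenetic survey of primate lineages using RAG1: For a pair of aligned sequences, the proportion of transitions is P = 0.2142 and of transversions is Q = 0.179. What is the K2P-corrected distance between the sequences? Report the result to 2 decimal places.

0.58

Under the Kimura two-parameter model, d = −½ ln(1 − 2P − Q) − ¼ ln(1 − 2Q).
1 − 2P − Q = 0.3926, giving −½ ln(0.3926) = 0.467482.
1 − 2Q = 0.642, giving −¼ ln(0.642) = 0.110792.
d = 0.467482 + 0.110792 = 0.578274.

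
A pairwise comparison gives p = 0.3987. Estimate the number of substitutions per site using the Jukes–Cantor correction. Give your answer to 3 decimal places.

0.569

d = −(3/4) ln(1 − 4p/3) = −0.75 ln(1 − 0.5316) = −0.75 ln(0.4684)
  = −0.75 × (-0.758433) = 0.568825 substitutions/site.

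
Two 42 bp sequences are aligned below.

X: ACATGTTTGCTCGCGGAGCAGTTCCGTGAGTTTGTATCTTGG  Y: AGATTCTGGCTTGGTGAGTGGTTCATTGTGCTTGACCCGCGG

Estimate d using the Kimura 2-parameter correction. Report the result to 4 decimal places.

Of 42 sites, 7 differences are transitions and 11 are transversions, so P = 7/42 ≈ 0.166667 and Q = 11/42 ≈ 0.261905.
Under the Kimura two-parameter model, d = −½ ln(1 − 2P − Q) − ¼ ln(1 − 2Q).
1 − 2P − Q = 0.404761, giving −½ ln(0.404761) = 0.452229.
1 − 2Q = 0.47619, giving −¼ ln(0.47619) = 0.185485.
d = 0.452229 + 0.185485 = 0.637714.

0.6377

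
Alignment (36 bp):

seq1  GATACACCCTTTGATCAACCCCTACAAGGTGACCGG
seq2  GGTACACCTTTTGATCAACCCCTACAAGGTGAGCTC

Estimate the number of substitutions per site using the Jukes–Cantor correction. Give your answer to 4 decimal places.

0.1536

The sequences differ at 5 of 36 sites (2, 9, 33, 35, 36), so p = 5/36 ≈ 0.138889.
d = −(3/4) ln(1 − 4p/3) = −0.75 ln(1 − 0.185185) = −0.75 ln(0.814815)
  = −0.75 × (-0.204794) = 0.153596 substitutions/site.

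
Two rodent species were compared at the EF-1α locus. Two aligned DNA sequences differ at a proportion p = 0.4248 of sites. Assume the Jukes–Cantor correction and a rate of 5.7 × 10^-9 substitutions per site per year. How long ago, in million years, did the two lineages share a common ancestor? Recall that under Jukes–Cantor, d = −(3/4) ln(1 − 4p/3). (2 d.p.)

d = −(3/4) ln(1 − 4p/3) = −0.75 ln(1 − 0.5664) = −0.75 ln(0.4336)
  = −0.75 × (-0.835633) = 0.626725 substitutions/site.
Under a molecular clock d = 2μt, so t = d/(2μ) = 0.626725 / (2 × 5.7 × 10^-9) = 54.98 million years.

54.98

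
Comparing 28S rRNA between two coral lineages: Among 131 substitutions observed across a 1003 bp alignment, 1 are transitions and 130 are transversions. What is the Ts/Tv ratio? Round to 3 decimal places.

0.008

R = 1/130 = 0.007692… ≈ 0.008 (to 3 d.p.).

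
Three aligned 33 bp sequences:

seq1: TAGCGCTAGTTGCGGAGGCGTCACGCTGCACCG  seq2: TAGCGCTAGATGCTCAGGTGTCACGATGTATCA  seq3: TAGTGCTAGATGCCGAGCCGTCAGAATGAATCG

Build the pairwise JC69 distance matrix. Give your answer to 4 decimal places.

seq1–seq2: 8/33 sites differ → p ≈ 0.242424, d = −0.75 ln(1 − 0.323232) = 0.292820 ≈ 0.2928.
seq1–seq3: 9/33 sites differ → p ≈ 0.272727, d = −0.75 ln(1 − 0.363636) = 0.338988 ≈ 0.3390.
seq2–seq3: 9/33 sites differ → p ≈ 0.272727, d = −0.75 ln(1 − 0.363636) = 0.338988 ≈ 0.3390.

d(seq1,seq2) = 0.2928, d(seq1,seq3) = 0.3390, d(seq2,seq3) = 0.3390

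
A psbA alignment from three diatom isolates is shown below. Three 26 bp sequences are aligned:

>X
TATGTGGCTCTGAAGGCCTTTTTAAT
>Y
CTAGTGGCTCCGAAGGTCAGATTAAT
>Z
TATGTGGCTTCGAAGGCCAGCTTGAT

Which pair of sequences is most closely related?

X–Y: 8/26 differ, p = 0.308, d = 0.396.
X–Z: 6/26 differ, p = 0.231, d = 0.276.
Y–Z: 7/26 differ, p = 0.269, d = 0.334.
The smallest distance is between X and Z.

X and Z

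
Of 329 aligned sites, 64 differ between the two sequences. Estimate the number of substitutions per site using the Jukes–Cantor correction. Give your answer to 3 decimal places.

p = 64/329 ≈ 0.194529.
d = −(3/4) ln(1 − 4p/3) = −0.75 ln(1 − 0.259372) = −0.75 ln(0.740628)
  = −0.75 × (-0.300257) = 0.225193 substitutions/site.

0.225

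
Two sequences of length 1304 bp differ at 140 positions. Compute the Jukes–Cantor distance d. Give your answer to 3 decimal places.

p = 140/1304 ≈ 0.107362.
d = −(3/4) ln(1 − 4p/3) = −0.75 ln(1 − 0.143149) = −0.75 ln(0.856851)
  = −0.75 × (-0.154491) = 0.115868 substitutions/site.

0.116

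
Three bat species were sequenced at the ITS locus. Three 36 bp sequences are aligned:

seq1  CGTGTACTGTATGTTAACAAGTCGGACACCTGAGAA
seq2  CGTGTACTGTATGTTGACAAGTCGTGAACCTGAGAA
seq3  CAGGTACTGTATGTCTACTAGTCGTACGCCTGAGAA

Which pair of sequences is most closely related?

seq1–seq2: 4/36 differ, p = 0.111, d = 0.120.
seq1–seq3: 7/36 differ, p = 0.194, d = 0.225.
seq2–seq3: 8/36 differ, p = 0.222, d = 0.264.
The smallest distance is between seq1 and seq2.

seq1 and seq2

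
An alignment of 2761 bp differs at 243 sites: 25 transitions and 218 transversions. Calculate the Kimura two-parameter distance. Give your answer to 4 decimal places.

P = 25/2761 ≈ 0.009055 and Q = 218/2761 ≈ 0.078957.
Under the Kimura two-parameter model, d = −½ ln(1 − 2P − Q) − ¼ ln(1 − 2Q).
1 − 2P − Q = 0.902933, giving −½ ln(0.902933) = 0.051053.
1 − 2Q = 0.842086, giving −¼ ln(0.842086) = 0.042968.
d = 0.051053 + 0.042968 = 0.094021.

0.0940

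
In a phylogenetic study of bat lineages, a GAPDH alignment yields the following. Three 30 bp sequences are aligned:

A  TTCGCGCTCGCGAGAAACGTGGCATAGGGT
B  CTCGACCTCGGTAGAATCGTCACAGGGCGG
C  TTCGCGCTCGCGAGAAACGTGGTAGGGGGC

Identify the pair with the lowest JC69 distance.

A–B: 12/30 differ, p = 0.400, d = 0.572.
A–C: 4/30 differ, p = 0.133, d = 0.147.
B–C: 11/30 differ, p = 0.367, d = 0.503.
The smallest distance is between A and C.

A and C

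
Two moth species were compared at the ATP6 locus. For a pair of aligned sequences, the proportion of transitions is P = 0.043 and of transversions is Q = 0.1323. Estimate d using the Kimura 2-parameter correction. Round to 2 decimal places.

Under the Kimura two-parameter model, d = −½ ln(1 − 2P − Q) − ¼ ln(1 − 2Q).
1 − 2P − Q = 0.7817, giving −½ ln(0.7817) = 0.123142.
1 − 2Q = 0.7354, giving −¼ ln(0.7354) = 0.076835.
d = 0.123142 + 0.076835 = 0.199977.

0.20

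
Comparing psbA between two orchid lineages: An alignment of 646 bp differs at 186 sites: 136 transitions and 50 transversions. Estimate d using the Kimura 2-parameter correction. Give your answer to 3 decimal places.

0.387

P = 136/646 ≈ 0.210526 and Q = 50/646 ≈ 0.077399.
Under the Kimura two-parameter model, d = −½ ln(1 − 2P − Q) − ¼ ln(1 − 2Q).
1 − 2P − Q = 0.501549, giving −½ ln(0.501549) = 0.345027.
1 − 2Q = 0.845202, giving −¼ ln(0.845202) = 0.042045.
d = 0.345027 + 0.042045 = 0.387072.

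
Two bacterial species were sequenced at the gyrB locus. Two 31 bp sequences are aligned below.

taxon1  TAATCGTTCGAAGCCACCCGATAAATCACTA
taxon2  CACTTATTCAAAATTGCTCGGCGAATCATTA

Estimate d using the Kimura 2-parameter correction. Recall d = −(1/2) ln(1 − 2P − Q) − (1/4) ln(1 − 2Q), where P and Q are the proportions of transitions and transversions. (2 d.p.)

Of 31 sites, 13 differences are transitions and 1 are transversions, so P = 13/31 ≈ 0.419355 and Q = 1/31 ≈ 0.032258.
Under the Kimura two-parameter model, d = −½ ln(1 − 2P − Q) − ¼ ln(1 − 2Q).
1 − 2P − Q = 0.129032, giving −½ ln(0.129032) = 1.023847.
1 − 2Q = 0.935484, giving −¼ ln(0.935484) = 0.016673.
d = 1.023847 + 0.016673 = 1.040520.

1.04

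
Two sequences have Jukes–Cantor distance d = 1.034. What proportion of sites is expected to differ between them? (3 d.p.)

0.561

p = (3/4)(1 − e^(−4d/3)) = 0.75 × (1 − e^(-1.378667)) = 0.75 × (1 − 0.251914) = 0.561065.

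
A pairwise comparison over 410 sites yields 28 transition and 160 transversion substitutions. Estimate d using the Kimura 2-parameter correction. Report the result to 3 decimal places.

P = 28/410 ≈ 0.068293 and Q = 160/410 ≈ 0.390244.
Under the Kimura two-parameter model, d = −½ ln(1 − 2P − Q) − ¼ ln(1 − 2Q).
1 − 2P − Q = 0.47317, giving −½ ln(0.47317) = 0.374150.
1 − 2Q = 0.219512, giving −¼ ln(0.219512) = 0.379087.
d = 0.374150 + 0.379087 = 0.753237.

0.753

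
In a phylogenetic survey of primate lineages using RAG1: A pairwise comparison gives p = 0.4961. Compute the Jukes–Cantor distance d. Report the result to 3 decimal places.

0.812

d = −(3/4) ln(1 − 4p/3) = −0.75 ln(1 − 0.661467) = −0.75 ln(0.338533)
  = −0.75 × (-1.083134) = 0.812351 substitutions/site.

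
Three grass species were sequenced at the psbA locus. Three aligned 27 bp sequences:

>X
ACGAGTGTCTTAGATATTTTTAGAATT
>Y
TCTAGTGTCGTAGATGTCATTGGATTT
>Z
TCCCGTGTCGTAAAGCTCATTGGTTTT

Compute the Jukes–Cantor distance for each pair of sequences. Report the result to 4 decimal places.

d(X,Y) = 0.3770, d(X,Z) = 0.6735, d(Y,Z) = 0.2635

X–Y: 8/27 sites differ → p ≈ 0.296296, d = −0.75 ln(1 − 0.395061) = 0.376971 ≈ 0.3770.
X–Z: 12/27 sites differ → p ≈ 0.444444, d = −0.75 ln(1 − 0.592592) = 0.673455 ≈ 0.6735.
Y–Z: 6/27 sites differ → p ≈ 0.222222, d = −0.75 ln(1 − 0.296296) = 0.263548 ≈ 0.2635.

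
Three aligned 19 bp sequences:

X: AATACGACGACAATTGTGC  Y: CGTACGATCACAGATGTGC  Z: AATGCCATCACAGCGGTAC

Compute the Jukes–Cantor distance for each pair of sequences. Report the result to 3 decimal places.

d(X,Y) = 0.410, d(X,Z) = 0.618, d(Y,Z) = 0.507

X–Y: 6/19 sites differ → p ≈ 0.315789, d = −0.75 ln(1 − 0.421052) = 0.409907 ≈ 0.410.
X–Z: 8/19 sites differ → p ≈ 0.421053, d = −0.75 ln(1 − 0.561404) = 0.618132 ≈ 0.618.
Y–Z: 7/19 sites differ → p ≈ 0.368421, d = −0.75 ln(1 − 0.491228) = 0.506816 ≈ 0.507.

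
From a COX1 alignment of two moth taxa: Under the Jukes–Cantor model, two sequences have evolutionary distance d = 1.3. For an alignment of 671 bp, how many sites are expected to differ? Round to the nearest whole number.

414

Invert JC69: p = (3/4)(1 − e^(−4d/3)) = 0.75 × (1 − e^(-1.733333)) = 0.75 × (1 − 0.176695) = 0.617479.
Expected differing sites = pL ≈ 0.617479 × 671 = 414.328409 ≈ 414.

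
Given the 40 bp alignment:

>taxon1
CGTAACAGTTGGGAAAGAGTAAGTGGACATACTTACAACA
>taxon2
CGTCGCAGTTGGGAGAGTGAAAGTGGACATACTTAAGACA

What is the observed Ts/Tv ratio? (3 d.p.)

Transitions are A↔G and C↔T; transversions are all other mismatches.
Transitions: 3. Transversions: 4.
R = 3/4 = 0.750.

0.750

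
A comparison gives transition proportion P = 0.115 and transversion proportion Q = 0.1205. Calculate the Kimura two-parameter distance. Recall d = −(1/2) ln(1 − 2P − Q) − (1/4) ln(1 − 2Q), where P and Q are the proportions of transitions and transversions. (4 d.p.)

0.2847

Under the Kimura two-parameter model, d = −½ ln(1 − 2P − Q) − ¼ ln(1 − 2Q).
1 − 2P − Q = 0.6495, giving −½ ln(0.6495) = 0.215776.
1 − 2Q = 0.759, giving −¼ ln(0.759) = 0.068938.
d = 0.215776 + 0.068938 = 0.284714.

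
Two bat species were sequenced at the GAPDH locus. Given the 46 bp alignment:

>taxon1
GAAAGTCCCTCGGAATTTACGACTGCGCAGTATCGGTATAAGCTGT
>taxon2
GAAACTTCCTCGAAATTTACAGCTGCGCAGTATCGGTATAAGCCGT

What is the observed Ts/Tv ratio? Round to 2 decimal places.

5.00

Transitions are A↔G and C↔T; transversions are all other mismatches.
Transitions: 5. Transversions: 1.
R = 5/1 = 5.00.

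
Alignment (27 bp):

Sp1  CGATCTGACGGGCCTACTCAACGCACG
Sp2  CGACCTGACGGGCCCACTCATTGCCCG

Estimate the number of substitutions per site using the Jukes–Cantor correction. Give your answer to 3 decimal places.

The sequences differ at 5 of 27 sites (4, 15, 21, 22, 25), so p = 5/27 ≈ 0.185185.
d = −(3/4) ln(1 − 4p/3) = −0.75 ln(1 − 0.246913) = −0.75 ln(0.753087)
  = −0.75 × (-0.283575) = 0.212681 substitutions/site.

0.213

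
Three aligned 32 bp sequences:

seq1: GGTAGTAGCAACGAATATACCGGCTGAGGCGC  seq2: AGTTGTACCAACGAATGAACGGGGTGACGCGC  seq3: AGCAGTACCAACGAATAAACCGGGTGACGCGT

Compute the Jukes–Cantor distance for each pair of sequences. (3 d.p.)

d(seq1,seq2) = 0.304, d(seq1,seq3) = 0.259, d(seq2,seq3) = 0.175

seq1–seq2: 8/32 sites differ → p = 0.25, d = −0.75 ln(1 − 0.333333) = 0.304098 ≈ 0.304.
seq1–seq3: 7/32 sites differ → p = 0.21875, d = −0.75 ln(1 − 0.291667) = 0.258631 ≈ 0.259.
seq2–seq3: 5/32 sites differ → p = 0.15625, d = −0.75 ln(1 − 0.208333) = 0.175211 ≈ 0.175.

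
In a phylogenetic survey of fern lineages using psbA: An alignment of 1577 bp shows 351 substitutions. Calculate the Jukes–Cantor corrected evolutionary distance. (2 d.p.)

p = 351/1577 ≈ 0.222575.
d = −(3/4) ln(1 − 4p/3) = −0.75 ln(1 − 0.296767) = −0.75 ln(0.703233)
  = −0.75 × (-0.352067) = 0.264050 substitutions/site.

0.26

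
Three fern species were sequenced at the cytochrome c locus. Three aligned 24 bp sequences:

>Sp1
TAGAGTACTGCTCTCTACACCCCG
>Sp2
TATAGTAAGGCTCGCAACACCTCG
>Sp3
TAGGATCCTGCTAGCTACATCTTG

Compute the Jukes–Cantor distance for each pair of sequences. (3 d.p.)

Sp1–Sp2: 6/24 sites differ → p = 0.25, d = −0.75 ln(1 − 0.333333) = 0.304098 ≈ 0.304.
Sp1–Sp3: 8/24 sites differ → p ≈ 0.333333, d = −0.75 ln(1 − 0.444444) = 0.440839 ≈ 0.441.
Sp2–Sp3: 10/24 sites differ → p ≈ 0.416667, d = −0.75 ln(1 − 0.555556) = 0.608198 ≈ 0.608.

d(Sp1,Sp2) = 0.304, d(Sp1,Sp3) = 0.441, d(Sp2,Sp3) = 0.608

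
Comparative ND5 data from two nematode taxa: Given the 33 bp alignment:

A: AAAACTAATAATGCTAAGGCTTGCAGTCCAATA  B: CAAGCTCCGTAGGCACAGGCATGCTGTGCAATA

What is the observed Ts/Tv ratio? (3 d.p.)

Transitions are A↔G and C↔T; transversions are all other mismatches.
Transitions: 1. Transversions: 11.
R = 1/11 = 0.090909… ≈ 0.091 (to 3 d.p.).

0.091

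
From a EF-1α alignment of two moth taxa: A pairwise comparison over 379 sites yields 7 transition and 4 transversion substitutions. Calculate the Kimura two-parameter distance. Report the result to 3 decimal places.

P = 7/379 ≈ 0.01847 and Q = 4/379 ≈ 0.010554.
Under the Kimura two-parameter model, d = −½ ln(1 − 2P − Q) − ¼ ln(1 − 2Q).
1 − 2P − Q = 0.952506, giving −½ ln(0.952506) = 0.024329.
1 − 2Q = 0.978892, giving −¼ ln(0.978892) = 0.005333.
d = 0.024329 + 0.005333 = 0.029662.

0.030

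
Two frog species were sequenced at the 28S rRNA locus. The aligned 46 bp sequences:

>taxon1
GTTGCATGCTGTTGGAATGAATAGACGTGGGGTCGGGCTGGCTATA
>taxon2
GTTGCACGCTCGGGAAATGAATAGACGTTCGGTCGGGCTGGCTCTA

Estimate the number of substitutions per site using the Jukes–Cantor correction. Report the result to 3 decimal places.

0.198

The sequences differ at 8 of 46 sites (7, 11, 12, 13, 15, 29, 30, 44), so p = 8/46 ≈ 0.173913.
d = −(3/4) ln(1 − 4p/3) = −0.75 ln(1 − 0.231884) = −0.75 ln(0.768116)
  = −0.75 × (-0.263815) = 0.197861 substitutions/site.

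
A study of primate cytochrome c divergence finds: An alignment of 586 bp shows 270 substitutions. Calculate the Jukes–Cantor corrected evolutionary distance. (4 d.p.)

p = 270/586 ≈ 0.460751.
d = −(3/4) ln(1 − 4p/3) = −0.75 ln(1 − 0.614335) = −0.75 ln(0.385665)
  = −0.75 × (-0.952786) = 0.714590 substitutions/site.

0.7146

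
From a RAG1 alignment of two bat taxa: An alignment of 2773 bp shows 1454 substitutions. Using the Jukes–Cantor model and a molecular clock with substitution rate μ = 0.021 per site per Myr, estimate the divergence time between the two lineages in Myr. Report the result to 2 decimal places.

p = 1454/2773 ≈ 0.524342.
d = −(3/4) ln(1 − 4p/3) = −0.75 ln(1 − 0.699123) = −0.75 ln(0.300877)
  = −0.75 × (-1.201054) = 0.900791 substitutions/site.
Under a molecular clock d = 2μt, so t = d/(2μ) = 0.900791 / (2 × 0.021) = 21.45 Myr.

21.45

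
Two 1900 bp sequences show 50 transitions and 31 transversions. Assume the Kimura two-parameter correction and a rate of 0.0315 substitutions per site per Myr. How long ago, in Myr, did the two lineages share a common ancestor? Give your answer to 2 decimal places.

P = 50/1900 ≈ 0.026316 and Q = 31/1900 ≈ 0.016316.
Under the Kimura two-parameter model, d = −½ ln(1 − 2P − Q) − ¼ ln(1 − 2Q).
1 − 2P − Q = 0.931052, giving −½ ln(0.931052) = 0.035720.
1 − 2Q = 0.967368, giving −¼ ln(0.967368) = 0.008294.
d = 0.035720 + 0.008294 = 0.044014.
Under a molecular clock d = 2μt, so t = d/(2μ) = 0.044014 / (2 × 0.0315) = 0.70 Myr.

0.70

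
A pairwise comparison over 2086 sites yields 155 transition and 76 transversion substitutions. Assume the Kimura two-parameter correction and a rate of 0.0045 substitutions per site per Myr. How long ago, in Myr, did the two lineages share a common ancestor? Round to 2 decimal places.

13.47

P = 155/2086 ≈ 0.074305 and Q = 76/2086 ≈ 0.036433.
Under the Kimura two-parameter model, d = −½ ln(1 − 2P − Q) − ¼ ln(1 − 2Q).
1 − 2P − Q = 0.814957, giving −½ ln(0.814957) = 0.102310.
1 − 2Q = 0.927134, giving −¼ ln(0.927134) = 0.018914.
d = 0.102310 + 0.018914 = 0.121224.
Under a molecular clock d = 2μt, so t = d/(2μ) = 0.121224 / (2 × 0.0045) = 13.47 Myr.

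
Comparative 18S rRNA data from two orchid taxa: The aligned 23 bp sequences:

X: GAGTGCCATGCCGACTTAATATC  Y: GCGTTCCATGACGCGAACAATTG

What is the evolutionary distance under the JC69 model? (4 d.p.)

0.7614

The sequences differ at 11 of 23 sites, so p = 11/23 ≈ 0.478261.
d = −(3/4) ln(1 − 4p/3) = −0.75 ln(1 − 0.637681) = −0.75 ln(0.362319)
  = −0.75 × (-1.015230) = 0.761423 substitutions/site.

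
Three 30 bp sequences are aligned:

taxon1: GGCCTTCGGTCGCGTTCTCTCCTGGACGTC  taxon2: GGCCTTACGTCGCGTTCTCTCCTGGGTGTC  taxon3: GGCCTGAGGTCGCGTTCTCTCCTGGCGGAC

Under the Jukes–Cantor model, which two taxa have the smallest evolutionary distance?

taxon1 and taxon2

taxon1–taxon2: 4/30 differ, p = 0.133, d = 0.147.
taxon1–taxon3: 5/30 differ, p = 0.167, d = 0.188.
taxon2–taxon3: 5/30 differ, p = 0.167, d = 0.188.
The smallest distance is between taxon1 and taxon2.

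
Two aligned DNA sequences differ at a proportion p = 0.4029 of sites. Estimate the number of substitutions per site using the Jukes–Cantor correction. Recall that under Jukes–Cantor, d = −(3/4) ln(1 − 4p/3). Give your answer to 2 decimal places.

0.58

d = −(3/4) ln(1 − 4p/3) = −0.75 ln(1 − 0.5372) = −0.75 ln(0.4628)
  = −0.75 × (-0.770460) = 0.577845 substitutions/site.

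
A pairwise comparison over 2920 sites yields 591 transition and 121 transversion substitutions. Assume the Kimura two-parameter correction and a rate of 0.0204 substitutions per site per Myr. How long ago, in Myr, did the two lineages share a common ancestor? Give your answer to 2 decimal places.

7.77

P = 591/2920 ≈ 0.202397 and Q = 121/2920 ≈ 0.041438.
Under the Kimura two-parameter model, d = −½ ln(1 − 2P − Q) − ¼ ln(1 − 2Q).
1 − 2P − Q = 0.553768, giving −½ ln(0.553768) = 0.295505.
1 − 2Q = 0.917124, giving −¼ ln(0.917124) = 0.021628.
d = 0.295505 + 0.021628 = 0.317133.
Under a molecular clock d = 2μt, so t = d/(2μ) = 0.317133 / (2 × 0.0204) = 7.77 Myr.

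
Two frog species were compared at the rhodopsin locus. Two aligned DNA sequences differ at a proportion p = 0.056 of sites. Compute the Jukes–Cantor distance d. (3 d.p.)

0.058

d = −(3/4) ln(1 − 4p/3) = −0.75 ln(1 − 0.074667) = −0.75 ln(0.925333)
  = −0.75 × (-0.077602) = 0.058202 substitutions/site.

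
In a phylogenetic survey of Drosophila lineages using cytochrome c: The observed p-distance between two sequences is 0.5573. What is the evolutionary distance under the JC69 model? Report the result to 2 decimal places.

1.02

d = −(3/4) ln(1 − 4p/3) = −0.75 ln(1 − 0.743067) = −0.75 ln(0.256933)
  = −0.75 × (-1.358940) = 1.019205 substitutions/site.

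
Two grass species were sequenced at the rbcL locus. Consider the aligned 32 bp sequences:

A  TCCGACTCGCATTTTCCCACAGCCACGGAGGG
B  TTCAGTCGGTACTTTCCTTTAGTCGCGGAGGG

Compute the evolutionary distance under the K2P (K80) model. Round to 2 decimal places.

0.73

Of 32 sites, 11 differences are transitions and 2 are transversions, so P = 11/32 = 0.34375 and Q = 2/32 = 0.0625.
Under the Kimura two-parameter model, d = −½ ln(1 − 2P − Q) − ¼ ln(1 − 2Q).
1 − 2P − Q = 0.25, giving −½ ln(0.25) = 0.693147.
1 − 2Q = 0.875, giving −¼ ln(0.875) = 0.033383.
d = 0.693147 + 0.033383 = 0.726530.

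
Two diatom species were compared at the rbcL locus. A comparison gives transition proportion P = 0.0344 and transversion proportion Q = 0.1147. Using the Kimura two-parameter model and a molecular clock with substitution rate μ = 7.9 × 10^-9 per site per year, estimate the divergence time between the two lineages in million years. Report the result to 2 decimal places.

Under the Kimura two-parameter model, d = −½ ln(1 − 2P − Q) − ¼ ln(1 − 2Q).
1 − 2P − Q = 0.8165, giving −½ ln(0.8165) = 0.101364.
1 − 2Q = 0.7706, giving −¼ ln(0.7706) = 0.065146.
d = 0.101364 + 0.065146 = 0.166510.
Under a molecular clock d = 2μt, so t = d/(2μ) = 0.166510 / (2 × 7.9 × 10^-9) = 10.54 million years.

10.54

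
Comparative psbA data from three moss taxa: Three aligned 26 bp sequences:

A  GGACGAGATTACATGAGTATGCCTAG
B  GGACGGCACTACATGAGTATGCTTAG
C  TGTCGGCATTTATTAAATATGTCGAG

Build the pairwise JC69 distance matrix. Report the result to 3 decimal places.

A–B: 4/26 sites differ → p ≈ 0.153846, d = −0.75 ln(1 − 0.205128) = 0.172181 ≈ 0.172.
A–C: 11/26 sites differ → p ≈ 0.423077, d = −0.75 ln(1 − 0.564103) = 0.622762 ≈ 0.623.
B–C: 11/26 sites differ → p ≈ 0.423077, d = −0.75 ln(1 − 0.564103) = 0.622762 ≈ 0.623.

d(A,B) = 0.172, d(A,C) = 0.623, d(B,C) = 0.623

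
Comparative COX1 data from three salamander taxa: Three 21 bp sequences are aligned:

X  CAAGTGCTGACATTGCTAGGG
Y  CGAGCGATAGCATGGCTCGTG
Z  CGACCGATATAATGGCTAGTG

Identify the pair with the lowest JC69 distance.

X–Y: 8/21 differ, p = 0.381, d = 0.532.
X–Z: 9/21 differ, p = 0.429, d = 0.635.
Y–Z: 4/21 differ, p = 0.190, d = 0.220.
The smallest distance is between Y and Z.

Y and Z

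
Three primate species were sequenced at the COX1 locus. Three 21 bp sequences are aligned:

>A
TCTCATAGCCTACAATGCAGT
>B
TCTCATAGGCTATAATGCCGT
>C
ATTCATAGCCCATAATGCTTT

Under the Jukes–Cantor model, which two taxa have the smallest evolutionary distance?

A–B: 3/21 differ, p = 0.143, d = 0.158.
A–C: 6/21 differ, p = 0.286, d = 0.360.
B–C: 6/21 differ, p = 0.286, d = 0.360.
The smallest distance is between A and B.

A and B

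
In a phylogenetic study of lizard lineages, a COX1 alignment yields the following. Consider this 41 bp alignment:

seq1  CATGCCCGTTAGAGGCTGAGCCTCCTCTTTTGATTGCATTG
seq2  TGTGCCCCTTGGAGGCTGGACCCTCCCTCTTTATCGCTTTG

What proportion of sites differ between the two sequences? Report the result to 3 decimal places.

0.317

The sequences differ at 13 of 41 positions.
p = 13/41 = 0.317073… ≈ 0.317 (to 3 d.p.).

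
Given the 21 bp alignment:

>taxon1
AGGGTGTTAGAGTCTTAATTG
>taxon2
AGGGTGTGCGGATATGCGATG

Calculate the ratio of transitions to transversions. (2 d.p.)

Transitions are A↔G and C↔T; transversions are all other mismatches.
Transitions: 3. Transversions: 6.
R = 3/6 = 0.50.

0.50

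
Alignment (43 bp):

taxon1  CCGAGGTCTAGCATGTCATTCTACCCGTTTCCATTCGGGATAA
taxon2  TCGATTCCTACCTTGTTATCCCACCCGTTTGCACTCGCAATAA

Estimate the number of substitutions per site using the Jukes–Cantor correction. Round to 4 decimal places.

0.3870

The sequences differ at 13 of 43 sites, so p = 13/43 ≈ 0.302326.
d = −(3/4) ln(1 − 4p/3) = −0.75 ln(1 − 0.403101) = −0.75 ln(0.596899)
  = −0.75 × (-0.516007) = 0.387005 substitutions/site.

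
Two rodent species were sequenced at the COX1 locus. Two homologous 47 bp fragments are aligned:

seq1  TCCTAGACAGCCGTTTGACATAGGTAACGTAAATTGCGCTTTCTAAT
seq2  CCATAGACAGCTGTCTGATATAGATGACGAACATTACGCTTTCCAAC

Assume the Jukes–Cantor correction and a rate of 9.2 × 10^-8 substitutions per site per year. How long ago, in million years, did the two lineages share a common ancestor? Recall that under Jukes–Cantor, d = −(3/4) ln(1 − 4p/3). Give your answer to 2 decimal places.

1.70

The sequences differ at 12 of 47 sites, so p = 12/47 ≈ 0.255319.
d = −(3/4) ln(1 − 4p/3) = −0.75 ln(1 − 0.340425) = −0.75 ln(0.659575)
  = −0.75 × (-0.416160) = 0.312120 substitutions/site.
Under a molecular clock d = 2μt, so t = d/(2μ) = 0.312120 / (2 × 9.2 × 10^-8) = 1.70 million years.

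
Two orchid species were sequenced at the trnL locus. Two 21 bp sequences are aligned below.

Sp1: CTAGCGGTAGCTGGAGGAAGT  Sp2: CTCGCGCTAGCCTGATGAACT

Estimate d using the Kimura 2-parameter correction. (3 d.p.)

0.364

Of 21 sites, 1 differences are transitions and 5 are transversions, so P = 1/21 ≈ 0.047619 and Q = 5/21 ≈ 0.238095.
Under the Kimura two-parameter model, d = −½ ln(1 − 2P − Q) − ¼ ln(1 − 2Q).
1 − 2P − Q = 0.666667, giving −½ ln(0.666667) = 0.202732.
1 − 2Q = 0.52381, giving −¼ ln(0.52381) = 0.161657.
d = 0.202732 + 0.161657 = 0.364389.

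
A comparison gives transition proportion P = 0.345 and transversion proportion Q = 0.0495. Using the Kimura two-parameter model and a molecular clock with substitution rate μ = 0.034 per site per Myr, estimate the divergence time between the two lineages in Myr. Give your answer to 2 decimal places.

10.27

Under the Kimura two-parameter model, d = −½ ln(1 − 2P − Q) − ¼ ln(1 − 2Q).
1 − 2P − Q = 0.2605, giving −½ ln(0.2605) = 0.672576.
1 − 2Q = 0.901, giving −¼ ln(0.901) = 0.026063.
d = 0.672576 + 0.026063 = 0.698639.
Under a molecular clock d = 2μt, so t = d/(2μ) = 0.698639 / (2 × 0.034) = 10.27 Myr.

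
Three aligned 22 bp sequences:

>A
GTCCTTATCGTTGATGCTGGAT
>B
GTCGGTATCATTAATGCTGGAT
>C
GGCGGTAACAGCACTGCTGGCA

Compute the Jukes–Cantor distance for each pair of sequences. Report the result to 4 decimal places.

A–B: 4/22 sites differ → p ≈ 0.181818, d = −0.75 ln(1 − 0.242424) = 0.208224 ≈ 0.2082.
A–C: 11/22 sites differ → p = 0.5, d = −0.75 ln(1 − 0.666667) = 0.823960 ≈ 0.8240.
B–C: 7/22 sites differ → p ≈ 0.318182, d = −0.75 ln(1 − 0.424243) = 0.414052 ≈ 0.4141.

d(A,B) = 0.2082, d(A,C) = 0.8240, d(B,C) = 0.4141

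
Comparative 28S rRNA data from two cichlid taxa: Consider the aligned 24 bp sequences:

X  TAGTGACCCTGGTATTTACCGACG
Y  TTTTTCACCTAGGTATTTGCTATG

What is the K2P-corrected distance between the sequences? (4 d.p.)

1.1116

Of 24 sites, 2 differences are transitions and 11 are transversions, so P = 2/24 ≈ 0.083333 and Q = 11/24 ≈ 0.458333.
Under the Kimura two-parameter model, d = −½ ln(1 − 2P − Q) − ¼ ln(1 − 2Q).
1 − 2P − Q = 0.375001, giving −½ ln(0.375001) = 0.490413.
1 − 2Q = 0.083334, giving −¼ ln(0.083334) = 0.621225.
d = 0.490413 + 0.621225 = 1.111638.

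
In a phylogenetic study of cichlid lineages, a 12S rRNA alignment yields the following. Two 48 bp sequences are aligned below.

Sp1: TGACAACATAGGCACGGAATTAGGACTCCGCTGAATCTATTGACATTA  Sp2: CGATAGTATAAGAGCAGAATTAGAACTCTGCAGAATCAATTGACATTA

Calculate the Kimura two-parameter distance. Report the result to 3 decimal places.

Of 48 sites, 9 differences are transitions and 3 are transversions, so P = 9/48 = 0.1875 and Q = 3/48 = 0.0625.
Under the Kimura two-parameter model, d = −½ ln(1 − 2P − Q) − ¼ ln(1 − 2Q).
1 − 2P − Q = 0.5625, giving −½ ln(0.5625) = 0.287682.
1 − 2Q = 0.875, giving −¼ ln(0.875) = 0.033383.
d = 0.287682 + 0.033383 = 0.321065.

0.321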